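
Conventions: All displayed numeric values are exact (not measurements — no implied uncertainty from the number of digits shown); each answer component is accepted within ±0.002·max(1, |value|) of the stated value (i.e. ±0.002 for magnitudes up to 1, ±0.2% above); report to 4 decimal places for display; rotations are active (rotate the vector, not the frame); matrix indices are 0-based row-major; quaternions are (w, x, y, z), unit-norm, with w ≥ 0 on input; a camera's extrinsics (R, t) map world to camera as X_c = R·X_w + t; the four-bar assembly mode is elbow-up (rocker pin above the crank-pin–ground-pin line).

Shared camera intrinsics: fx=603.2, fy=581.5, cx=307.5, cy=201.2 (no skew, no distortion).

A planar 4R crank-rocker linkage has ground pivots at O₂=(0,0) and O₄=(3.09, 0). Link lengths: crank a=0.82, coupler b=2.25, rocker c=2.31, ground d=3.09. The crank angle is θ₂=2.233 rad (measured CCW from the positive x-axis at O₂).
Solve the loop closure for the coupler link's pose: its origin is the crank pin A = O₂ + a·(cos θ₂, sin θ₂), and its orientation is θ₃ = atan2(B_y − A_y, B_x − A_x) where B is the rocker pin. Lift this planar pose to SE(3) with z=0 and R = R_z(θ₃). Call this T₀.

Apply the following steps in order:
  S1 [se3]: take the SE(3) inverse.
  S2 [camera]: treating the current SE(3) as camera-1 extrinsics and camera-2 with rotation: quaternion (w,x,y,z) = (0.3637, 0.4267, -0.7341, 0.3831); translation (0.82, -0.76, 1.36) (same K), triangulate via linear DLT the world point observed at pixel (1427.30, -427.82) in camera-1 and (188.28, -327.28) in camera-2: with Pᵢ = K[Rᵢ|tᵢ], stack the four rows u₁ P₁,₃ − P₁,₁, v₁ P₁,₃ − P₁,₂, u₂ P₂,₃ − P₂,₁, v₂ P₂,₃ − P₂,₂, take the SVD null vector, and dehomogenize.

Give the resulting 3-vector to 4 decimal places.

result = (1.4905, 0.5396, 0.9297)

source (fourbar_fk): coupler pose = R=[0.8898 -0.4564 0.0000; 0.4564 0.8898 0.0000; 0.0000 0.0000 1.0000], t=(-0.5042, 0.6467, 0.0000)
after S1 (invert_se3): R=[0.8898 0.4564 0.0000; -0.4564 0.8898 0.0000; 0.0000 0.0000 1.0000], t=(0.1534, -0.8055, 0.0000)
after S2 (triangulate): (1.4905, 0.5396, 0.9297)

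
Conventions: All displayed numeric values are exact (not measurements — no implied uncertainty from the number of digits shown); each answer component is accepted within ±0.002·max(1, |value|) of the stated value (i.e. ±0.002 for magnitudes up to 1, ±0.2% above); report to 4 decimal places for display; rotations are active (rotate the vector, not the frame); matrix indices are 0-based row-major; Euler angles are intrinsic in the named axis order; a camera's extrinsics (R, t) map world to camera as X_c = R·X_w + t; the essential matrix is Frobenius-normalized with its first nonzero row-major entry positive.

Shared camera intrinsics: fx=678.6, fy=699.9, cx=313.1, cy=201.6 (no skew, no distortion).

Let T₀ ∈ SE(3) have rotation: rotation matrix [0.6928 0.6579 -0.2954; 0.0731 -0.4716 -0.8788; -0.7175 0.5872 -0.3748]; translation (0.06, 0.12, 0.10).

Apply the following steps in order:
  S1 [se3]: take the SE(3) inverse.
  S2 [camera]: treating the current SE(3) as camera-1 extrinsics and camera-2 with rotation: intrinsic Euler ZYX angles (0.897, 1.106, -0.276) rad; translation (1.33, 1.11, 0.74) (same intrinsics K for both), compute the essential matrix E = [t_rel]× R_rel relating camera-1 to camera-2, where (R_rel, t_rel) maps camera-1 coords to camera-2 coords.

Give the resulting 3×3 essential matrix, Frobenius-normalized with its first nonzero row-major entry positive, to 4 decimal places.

after S1 (invert_se3): R=[0.6928 0.0731 -0.7175; 0.6579 -0.4716 0.5872; -0.2954 -0.8788 -0.3748], t=(0.0214, -0.0416, 0.1607)
after S2 (essential): [0.3475 0.2677 -0.3013; -0.4091 -0.3387 -0.0570; 0.1059 0.1233 0.6364]

matrix = [0.3475 0.2677 -0.3013; -0.4091 -0.3387 -0.0570; 0.1059 0.1233 0.6364]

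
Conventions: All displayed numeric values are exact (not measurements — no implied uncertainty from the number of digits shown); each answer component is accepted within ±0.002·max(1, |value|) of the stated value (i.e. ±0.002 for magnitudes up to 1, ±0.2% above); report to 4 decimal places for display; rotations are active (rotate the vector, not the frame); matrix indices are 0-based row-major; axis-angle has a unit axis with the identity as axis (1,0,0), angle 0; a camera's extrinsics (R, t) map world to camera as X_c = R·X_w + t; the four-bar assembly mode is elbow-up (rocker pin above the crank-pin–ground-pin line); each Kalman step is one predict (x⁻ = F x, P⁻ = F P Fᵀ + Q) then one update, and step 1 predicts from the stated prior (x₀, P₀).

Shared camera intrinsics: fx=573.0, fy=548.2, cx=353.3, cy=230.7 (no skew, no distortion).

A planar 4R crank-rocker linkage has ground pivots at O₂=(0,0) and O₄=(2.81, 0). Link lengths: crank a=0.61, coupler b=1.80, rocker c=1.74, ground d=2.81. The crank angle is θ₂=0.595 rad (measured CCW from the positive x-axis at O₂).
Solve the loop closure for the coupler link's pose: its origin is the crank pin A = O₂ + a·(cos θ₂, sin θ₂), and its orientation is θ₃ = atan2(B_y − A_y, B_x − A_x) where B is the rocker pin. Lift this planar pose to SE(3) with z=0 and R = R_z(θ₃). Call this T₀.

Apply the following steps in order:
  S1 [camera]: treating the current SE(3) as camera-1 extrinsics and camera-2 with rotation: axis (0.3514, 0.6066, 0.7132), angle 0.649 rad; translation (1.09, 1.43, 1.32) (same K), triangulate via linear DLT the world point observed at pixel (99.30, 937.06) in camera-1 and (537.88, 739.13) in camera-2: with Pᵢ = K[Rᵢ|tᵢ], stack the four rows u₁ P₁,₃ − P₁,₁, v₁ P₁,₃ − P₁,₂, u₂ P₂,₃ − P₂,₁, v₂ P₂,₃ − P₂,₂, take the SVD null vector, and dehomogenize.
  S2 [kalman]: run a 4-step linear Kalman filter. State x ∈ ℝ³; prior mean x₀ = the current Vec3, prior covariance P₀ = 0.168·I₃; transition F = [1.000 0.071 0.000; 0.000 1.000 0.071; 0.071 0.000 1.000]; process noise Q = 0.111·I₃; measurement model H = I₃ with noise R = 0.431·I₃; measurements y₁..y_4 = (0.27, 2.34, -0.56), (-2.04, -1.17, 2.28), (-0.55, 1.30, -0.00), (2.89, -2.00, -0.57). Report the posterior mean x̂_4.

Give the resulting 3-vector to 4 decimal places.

result = (0.7780, -0.0964, 0.1877)

source (fourbar_fk): coupler pose = R=[0.7739 -0.6333 0.0000; 0.6333 0.7739 0.0000; 0.0000 0.0000 1.0000], t=(0.5052, 0.3419, 0.0000)
after S1 (triangulate): (0.0592, 1.8565, 1.4094)
after S2 (kf_track): (0.7780, -0.0964, 0.1877)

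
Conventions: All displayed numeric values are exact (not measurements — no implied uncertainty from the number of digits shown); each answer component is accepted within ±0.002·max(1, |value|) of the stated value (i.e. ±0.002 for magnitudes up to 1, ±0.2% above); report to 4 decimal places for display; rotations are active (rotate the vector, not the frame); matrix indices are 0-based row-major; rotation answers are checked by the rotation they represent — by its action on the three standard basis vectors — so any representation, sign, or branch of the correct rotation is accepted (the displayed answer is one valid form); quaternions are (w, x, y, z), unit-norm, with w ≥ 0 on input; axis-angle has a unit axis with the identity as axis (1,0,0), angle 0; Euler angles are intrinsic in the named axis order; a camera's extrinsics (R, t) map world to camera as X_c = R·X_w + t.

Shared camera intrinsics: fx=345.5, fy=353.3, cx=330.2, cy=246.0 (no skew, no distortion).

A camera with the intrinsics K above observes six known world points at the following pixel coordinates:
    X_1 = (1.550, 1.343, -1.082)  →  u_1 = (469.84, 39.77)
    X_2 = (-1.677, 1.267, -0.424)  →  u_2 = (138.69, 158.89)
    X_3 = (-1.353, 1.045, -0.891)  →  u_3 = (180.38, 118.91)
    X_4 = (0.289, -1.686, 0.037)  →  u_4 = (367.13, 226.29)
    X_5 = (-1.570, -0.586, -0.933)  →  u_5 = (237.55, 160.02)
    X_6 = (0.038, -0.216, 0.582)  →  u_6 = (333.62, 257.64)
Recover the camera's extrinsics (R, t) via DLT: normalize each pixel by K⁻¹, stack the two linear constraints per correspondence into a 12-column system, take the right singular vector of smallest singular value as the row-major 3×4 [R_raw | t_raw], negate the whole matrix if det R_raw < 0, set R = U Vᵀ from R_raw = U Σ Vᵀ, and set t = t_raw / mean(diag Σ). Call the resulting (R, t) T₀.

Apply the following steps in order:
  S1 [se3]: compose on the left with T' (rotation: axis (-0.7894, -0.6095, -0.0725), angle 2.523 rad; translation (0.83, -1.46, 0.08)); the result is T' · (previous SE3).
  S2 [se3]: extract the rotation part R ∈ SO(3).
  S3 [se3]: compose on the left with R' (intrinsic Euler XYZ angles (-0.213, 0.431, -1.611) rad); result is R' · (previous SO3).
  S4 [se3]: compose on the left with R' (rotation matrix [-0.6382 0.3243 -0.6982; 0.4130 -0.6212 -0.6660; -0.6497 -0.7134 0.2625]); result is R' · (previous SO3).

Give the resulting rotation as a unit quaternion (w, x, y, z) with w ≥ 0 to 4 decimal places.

source (pnp_recover): camera pose = R=[0.9706 -0.2405 0.0108; -0.0225 -0.0458 0.9987; -0.2397 -0.9696 -0.0498], t=(-0.0500, -0.4400, 4.3902)
after S1 (compose_se3): R=[0.3462 0.1241 0.9299; 0.6809 -0.7151 -0.1581; 0.6454 0.6879 -0.3321], t=(-0.6846, 0.9225, -3.3112)
after S2 (rot_of_se3): [0.3462 0.1241 0.9299; 0.6809 -0.7151 -0.1581; 0.6454 0.6879 -0.3321]
after S3 (compose_so3): [0.8751 -0.3663 -0.3162; -0.2998 0.1025 -0.9485; 0.3799 0.9248 -0.0201]
after S4 (compose_so3): [-0.9210 -0.3787 -0.0918; 0.2946 -0.8309 0.4720; -0.2550 0.4076 0.8768]

rotation (quat) = (0.1767, -0.0910, 0.2309, 0.9525)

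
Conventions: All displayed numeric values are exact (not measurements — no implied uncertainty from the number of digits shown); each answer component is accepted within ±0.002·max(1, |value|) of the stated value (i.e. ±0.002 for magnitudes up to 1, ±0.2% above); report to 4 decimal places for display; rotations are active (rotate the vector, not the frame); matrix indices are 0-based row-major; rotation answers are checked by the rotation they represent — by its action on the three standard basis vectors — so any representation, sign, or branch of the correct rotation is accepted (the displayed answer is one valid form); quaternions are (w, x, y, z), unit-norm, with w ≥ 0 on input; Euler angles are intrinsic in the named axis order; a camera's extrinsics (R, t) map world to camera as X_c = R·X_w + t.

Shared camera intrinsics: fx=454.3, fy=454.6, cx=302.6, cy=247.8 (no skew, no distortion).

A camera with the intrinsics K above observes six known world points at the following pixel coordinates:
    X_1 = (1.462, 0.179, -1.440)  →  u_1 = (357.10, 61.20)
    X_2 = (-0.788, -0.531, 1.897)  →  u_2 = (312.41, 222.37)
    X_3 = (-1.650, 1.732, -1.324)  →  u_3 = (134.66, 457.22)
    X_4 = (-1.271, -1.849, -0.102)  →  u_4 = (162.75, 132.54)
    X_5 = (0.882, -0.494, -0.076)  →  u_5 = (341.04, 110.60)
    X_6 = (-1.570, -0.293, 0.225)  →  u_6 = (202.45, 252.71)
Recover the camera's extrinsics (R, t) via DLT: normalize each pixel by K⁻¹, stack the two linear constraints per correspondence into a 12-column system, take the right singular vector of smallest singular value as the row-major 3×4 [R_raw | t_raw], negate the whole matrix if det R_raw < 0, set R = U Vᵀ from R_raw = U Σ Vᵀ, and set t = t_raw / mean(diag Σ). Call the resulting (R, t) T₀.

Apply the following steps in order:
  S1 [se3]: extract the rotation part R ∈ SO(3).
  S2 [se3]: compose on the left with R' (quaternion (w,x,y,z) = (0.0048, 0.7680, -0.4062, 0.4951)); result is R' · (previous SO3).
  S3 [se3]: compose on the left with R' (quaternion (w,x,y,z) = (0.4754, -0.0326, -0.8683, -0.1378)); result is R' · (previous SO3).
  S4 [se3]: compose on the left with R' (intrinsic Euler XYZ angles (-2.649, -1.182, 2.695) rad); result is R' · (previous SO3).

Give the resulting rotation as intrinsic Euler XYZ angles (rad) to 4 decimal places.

rotation (euler_xyz) = (3.1133, -0.1237, -0.8949)

source (pnp_recover): camera pose = R=[0.7588 0.3727 0.5342; -0.4879 0.8686 0.0870; -0.4316 -0.3266 0.8409], t=(-0.0700, -0.4698, 4.7095)
after S1 (rot_of_se3): [0.7588 0.3727 0.5342; -0.4879 0.8686 0.0870; -0.4316 -0.3266 0.8409]
after S2 (compose_so3): [0.1166 -0.7262 0.6775; 0.0338 -0.6789 -0.7335; 0.9926 0.1084 -0.0546]
after S3 (compose_so3): [-0.8679 0.1805 -0.4629; 0.2921 -0.5683 -0.7692; -0.4019 -0.8028 0.4405]
after S4 (compose_so3): [0.6208 0.7742 -0.1234; 0.7776 -0.6281 -0.0281; -0.0993 -0.0785 -0.9920]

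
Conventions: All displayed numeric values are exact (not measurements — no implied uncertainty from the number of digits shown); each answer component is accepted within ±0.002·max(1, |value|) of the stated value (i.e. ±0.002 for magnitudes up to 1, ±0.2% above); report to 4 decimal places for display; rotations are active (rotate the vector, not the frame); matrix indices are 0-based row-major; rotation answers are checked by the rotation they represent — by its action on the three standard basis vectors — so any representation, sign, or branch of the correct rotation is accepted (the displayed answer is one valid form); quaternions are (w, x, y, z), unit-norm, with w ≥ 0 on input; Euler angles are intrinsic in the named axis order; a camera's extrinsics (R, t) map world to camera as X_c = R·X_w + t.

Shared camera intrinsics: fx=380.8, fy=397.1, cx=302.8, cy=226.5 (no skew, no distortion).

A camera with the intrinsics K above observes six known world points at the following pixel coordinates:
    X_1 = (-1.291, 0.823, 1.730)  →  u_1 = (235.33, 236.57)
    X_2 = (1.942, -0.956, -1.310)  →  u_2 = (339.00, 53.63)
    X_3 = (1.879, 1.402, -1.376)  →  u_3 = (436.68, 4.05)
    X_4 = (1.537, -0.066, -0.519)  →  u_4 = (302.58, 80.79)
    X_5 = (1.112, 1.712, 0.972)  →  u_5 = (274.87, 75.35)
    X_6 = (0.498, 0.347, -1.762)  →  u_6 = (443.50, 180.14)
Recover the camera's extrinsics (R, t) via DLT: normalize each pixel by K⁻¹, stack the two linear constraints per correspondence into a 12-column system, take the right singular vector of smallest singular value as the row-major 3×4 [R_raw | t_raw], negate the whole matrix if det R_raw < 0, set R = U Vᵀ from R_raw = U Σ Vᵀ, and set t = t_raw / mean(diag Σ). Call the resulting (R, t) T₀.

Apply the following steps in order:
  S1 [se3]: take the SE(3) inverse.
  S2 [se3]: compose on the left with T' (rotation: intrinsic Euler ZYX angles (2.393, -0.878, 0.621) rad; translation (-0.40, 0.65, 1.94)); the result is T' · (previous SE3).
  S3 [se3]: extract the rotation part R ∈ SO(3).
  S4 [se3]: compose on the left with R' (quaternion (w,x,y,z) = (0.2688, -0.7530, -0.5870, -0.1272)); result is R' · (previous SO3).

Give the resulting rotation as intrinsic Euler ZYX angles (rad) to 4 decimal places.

source (pnp_recover): camera pose = R=[-0.1266 0.4698 -0.8736; -0.8233 -0.5410 -0.1717; -0.5533 0.6975 0.4553], t=(-0.2300, -0.1501, 4.6508)
after S1 (invert_se3): R=[-0.1266 -0.8233 -0.5533; 0.4698 -0.5410 0.6975; -0.8736 -0.1717 0.4553], t=(2.4207, -3.2172, -2.3441)
after S2 (compose_se3): R=[-0.7933 0.3606 0.4906; -0.4784 0.1293 -0.8685; -0.3766 -0.9237 0.0699], t=(-2.8103, 4.5988, 1.3894)
after S3 (rot_of_se3): [-0.7933 0.3606 0.4906; -0.4784 0.1293 -0.8685; -0.3766 -0.9237 0.0699]
after S4 (compose_so3): [-0.6299 0.3381 -0.6992; -0.7761 -0.2393 0.5834; 0.0300 0.9102 0.4132]

rotation (euler_zyx) = (-2.2526, -0.0300, 1.1447)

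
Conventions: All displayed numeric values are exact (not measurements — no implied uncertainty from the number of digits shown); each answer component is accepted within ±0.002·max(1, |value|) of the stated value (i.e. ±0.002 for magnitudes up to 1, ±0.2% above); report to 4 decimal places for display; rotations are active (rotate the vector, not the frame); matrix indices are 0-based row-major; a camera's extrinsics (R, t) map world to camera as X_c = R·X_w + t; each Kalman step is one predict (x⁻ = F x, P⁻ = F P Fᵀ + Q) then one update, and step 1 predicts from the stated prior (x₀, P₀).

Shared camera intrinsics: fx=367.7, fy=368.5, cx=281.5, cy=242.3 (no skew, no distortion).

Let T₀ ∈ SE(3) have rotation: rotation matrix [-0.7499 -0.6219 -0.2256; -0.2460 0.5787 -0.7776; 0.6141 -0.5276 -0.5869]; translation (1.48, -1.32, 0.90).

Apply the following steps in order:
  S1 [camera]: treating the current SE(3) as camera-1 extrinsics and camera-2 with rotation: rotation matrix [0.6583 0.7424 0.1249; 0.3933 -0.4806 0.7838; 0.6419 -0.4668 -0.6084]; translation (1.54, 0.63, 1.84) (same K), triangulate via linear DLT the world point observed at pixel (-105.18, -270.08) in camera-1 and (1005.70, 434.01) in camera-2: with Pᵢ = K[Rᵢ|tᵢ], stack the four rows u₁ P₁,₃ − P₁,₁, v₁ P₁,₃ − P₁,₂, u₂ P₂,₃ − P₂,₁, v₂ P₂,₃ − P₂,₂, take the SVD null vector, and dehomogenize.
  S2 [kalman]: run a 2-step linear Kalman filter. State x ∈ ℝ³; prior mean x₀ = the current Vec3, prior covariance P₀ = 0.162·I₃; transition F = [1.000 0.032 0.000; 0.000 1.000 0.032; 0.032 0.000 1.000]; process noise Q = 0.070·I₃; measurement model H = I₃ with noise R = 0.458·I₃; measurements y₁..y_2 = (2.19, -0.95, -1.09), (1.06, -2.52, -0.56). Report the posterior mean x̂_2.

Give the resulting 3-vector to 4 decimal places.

result = (1.6742, -0.3735, -0.1637)

after S1 (triangulate): (1.8758, 1.5203, 0.5247)
after S2 (kf_track): (1.6742, -0.3735, -0.1637)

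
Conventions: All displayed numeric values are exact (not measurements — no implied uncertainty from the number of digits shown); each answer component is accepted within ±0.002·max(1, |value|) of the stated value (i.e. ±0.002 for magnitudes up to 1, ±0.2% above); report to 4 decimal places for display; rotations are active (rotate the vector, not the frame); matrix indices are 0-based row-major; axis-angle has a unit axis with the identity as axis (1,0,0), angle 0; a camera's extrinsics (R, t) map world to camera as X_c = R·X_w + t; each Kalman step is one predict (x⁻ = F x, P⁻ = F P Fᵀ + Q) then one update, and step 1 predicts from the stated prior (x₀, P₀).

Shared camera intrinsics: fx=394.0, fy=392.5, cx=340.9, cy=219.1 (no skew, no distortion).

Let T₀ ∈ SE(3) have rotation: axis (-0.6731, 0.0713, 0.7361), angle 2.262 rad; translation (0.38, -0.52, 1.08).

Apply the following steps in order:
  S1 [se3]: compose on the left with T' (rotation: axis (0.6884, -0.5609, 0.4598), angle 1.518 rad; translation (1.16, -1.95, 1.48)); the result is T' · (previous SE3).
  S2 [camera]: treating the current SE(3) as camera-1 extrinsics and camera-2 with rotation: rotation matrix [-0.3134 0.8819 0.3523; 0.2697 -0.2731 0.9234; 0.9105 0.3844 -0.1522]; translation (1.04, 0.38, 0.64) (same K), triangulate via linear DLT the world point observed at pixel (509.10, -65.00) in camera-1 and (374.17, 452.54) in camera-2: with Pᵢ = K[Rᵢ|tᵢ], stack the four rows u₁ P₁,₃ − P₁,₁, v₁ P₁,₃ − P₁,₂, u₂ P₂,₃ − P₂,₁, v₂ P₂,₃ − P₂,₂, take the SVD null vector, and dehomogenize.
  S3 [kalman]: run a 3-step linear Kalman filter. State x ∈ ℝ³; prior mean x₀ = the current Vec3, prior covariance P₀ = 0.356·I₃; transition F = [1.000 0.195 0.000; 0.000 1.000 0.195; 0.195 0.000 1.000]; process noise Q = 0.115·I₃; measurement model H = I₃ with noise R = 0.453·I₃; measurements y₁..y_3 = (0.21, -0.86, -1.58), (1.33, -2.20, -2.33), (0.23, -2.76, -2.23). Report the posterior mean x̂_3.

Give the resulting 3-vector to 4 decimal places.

after S1 (compose_se3): R=[-0.1252 0.3076 -0.9432; 0.9883 0.1221 -0.0913; 0.0871 -0.9436 -0.3193], t=(1.4985, -3.1032, 1.8497)
after S2 (triangulate): (1.4135, -0.5562, 0.1044)
after S3 (kf_track): (0.2709, -2.2444, -1.6745)

result = (0.2709, -2.2444, -1.6745)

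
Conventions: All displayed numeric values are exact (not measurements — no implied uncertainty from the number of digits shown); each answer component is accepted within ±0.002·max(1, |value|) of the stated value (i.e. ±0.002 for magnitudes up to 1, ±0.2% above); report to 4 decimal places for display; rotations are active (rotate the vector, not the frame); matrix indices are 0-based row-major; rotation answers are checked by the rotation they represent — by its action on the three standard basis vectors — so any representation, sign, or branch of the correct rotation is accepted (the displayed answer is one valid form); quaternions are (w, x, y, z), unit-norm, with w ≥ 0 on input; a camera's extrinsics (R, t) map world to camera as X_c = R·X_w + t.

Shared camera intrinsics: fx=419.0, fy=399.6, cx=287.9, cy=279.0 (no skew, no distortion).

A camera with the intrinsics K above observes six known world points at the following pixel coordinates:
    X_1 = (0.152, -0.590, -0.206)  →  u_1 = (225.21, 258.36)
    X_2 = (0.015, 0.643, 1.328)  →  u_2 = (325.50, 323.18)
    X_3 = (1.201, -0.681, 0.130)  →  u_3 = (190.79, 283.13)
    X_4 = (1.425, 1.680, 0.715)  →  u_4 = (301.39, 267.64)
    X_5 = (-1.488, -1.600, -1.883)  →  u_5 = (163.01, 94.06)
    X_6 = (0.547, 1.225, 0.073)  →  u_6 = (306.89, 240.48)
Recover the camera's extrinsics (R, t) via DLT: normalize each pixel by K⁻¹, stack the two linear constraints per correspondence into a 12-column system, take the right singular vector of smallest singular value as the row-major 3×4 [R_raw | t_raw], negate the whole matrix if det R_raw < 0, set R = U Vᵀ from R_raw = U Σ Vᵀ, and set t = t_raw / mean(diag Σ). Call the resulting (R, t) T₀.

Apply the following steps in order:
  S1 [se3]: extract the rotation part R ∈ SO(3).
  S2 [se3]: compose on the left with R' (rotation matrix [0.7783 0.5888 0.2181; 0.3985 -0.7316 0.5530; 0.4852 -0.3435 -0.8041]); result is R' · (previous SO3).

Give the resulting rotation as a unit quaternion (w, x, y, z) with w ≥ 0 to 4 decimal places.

rotation (quat) = (0.5433, 0.2034, 0.8020, -0.1424)

source (pnp_recover): camera pose = R=[-0.6370 0.7202 0.2748; 0.0012 -0.3556 0.9346; 0.7708 0.5957 0.2257], t=(-0.2400, -0.2999, 5.7492)
after S1 (rot_of_se3): [-0.6370 0.7202 0.2748; 0.0012 -0.3556 0.9346; 0.7708 0.5957 0.2257]
after S2 (compose_so3): [-0.3270 0.4811 0.8134; 0.1716 0.8767 -0.4495; -0.9293 -0.0074 -0.3692]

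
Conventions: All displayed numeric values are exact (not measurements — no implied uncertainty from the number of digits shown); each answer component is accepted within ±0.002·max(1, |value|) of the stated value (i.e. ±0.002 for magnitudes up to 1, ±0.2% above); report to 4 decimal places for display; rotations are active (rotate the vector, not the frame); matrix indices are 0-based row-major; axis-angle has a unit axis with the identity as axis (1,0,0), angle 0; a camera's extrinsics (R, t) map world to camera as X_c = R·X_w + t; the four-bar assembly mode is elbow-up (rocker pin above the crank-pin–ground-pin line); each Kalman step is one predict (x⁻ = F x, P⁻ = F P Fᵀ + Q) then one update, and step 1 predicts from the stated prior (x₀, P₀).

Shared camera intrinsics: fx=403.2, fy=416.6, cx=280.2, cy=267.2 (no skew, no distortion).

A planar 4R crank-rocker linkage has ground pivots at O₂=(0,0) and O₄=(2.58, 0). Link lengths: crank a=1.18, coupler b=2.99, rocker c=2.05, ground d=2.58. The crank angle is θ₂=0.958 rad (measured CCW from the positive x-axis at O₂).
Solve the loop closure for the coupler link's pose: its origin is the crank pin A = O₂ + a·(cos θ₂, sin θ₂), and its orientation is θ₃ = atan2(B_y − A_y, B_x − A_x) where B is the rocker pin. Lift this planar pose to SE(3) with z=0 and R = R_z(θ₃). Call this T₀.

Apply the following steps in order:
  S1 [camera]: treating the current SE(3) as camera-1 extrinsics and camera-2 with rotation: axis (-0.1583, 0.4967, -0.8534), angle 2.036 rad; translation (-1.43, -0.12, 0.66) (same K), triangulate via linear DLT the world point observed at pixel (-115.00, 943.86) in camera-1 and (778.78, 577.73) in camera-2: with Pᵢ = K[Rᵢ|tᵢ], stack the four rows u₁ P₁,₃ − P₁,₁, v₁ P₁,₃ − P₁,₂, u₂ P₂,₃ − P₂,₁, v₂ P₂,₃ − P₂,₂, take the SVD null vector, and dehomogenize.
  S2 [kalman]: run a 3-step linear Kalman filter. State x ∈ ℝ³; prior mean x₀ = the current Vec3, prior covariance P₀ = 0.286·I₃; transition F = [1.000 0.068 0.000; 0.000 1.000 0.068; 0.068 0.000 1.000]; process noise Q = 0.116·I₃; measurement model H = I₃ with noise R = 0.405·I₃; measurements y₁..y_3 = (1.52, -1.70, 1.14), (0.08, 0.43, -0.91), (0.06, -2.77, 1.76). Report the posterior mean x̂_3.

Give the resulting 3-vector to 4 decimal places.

source (fourbar_fk): coupler pose = R=[0.9595 -0.2816 0.0000; 0.2816 0.9595 0.0000; 0.0000 0.0000 1.0000], t=(0.6787, 0.9653, 0.0000)
after S1 (triangulate): (-1.4856, 1.4010, 1.1644)
after S2 (kf_track): (0.0244, -1.0404, 0.8280)

result = (0.0244, -1.0404, 0.8280)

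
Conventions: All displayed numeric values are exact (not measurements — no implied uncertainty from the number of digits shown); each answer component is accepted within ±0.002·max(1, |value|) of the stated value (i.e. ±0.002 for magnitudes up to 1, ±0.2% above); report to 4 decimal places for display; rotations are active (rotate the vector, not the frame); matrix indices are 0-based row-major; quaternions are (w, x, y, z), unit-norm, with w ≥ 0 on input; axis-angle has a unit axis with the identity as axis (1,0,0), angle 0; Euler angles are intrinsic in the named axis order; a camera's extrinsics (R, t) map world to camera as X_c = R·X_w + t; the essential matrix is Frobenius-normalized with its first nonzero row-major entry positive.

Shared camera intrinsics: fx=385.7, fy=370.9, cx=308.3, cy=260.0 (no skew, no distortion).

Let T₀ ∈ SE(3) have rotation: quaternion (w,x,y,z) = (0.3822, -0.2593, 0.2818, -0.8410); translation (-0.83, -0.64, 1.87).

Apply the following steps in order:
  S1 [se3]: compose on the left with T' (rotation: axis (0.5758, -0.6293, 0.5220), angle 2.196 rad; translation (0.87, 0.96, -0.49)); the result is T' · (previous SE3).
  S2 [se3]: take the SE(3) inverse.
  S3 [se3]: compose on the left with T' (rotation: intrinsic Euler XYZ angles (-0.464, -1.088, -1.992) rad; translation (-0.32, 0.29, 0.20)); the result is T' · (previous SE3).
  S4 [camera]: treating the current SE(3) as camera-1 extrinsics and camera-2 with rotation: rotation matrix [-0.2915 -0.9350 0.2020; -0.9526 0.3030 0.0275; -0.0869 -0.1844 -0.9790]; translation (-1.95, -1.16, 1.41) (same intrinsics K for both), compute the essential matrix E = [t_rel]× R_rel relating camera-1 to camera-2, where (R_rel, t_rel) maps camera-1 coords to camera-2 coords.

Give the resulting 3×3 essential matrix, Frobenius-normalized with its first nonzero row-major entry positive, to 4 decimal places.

matrix = [0.1663 0.1096 -0.5904; 0.4485 0.0229 0.3622; 0.5083 0.0978 -0.1049]

after S1 (compose_se3): R=[0.8139 0.5408 0.2123; -0.1648 0.5654 -0.8081; -0.5571 0.6228 0.5494], t=(1.4949, -0.7885, -1.5613)
after S2 (invert_se3): R=[0.8139 -0.1648 -0.5571; 0.5408 0.5654 0.6228; 0.2123 -0.8081 0.5494], t=(-2.2165, 0.6098, -0.0970)
after S3 (compose_se3): R=[-0.1135 0.9866 -0.1170; -0.7542 -0.0089 0.6566; 0.6468 0.1627 0.7451], t=(0.4450, 2.4356, 0.5246)
after S4 (essential): [0.1663 0.1096 -0.5904; 0.4485 0.0229 0.3622; 0.5083 0.0978 -0.1049]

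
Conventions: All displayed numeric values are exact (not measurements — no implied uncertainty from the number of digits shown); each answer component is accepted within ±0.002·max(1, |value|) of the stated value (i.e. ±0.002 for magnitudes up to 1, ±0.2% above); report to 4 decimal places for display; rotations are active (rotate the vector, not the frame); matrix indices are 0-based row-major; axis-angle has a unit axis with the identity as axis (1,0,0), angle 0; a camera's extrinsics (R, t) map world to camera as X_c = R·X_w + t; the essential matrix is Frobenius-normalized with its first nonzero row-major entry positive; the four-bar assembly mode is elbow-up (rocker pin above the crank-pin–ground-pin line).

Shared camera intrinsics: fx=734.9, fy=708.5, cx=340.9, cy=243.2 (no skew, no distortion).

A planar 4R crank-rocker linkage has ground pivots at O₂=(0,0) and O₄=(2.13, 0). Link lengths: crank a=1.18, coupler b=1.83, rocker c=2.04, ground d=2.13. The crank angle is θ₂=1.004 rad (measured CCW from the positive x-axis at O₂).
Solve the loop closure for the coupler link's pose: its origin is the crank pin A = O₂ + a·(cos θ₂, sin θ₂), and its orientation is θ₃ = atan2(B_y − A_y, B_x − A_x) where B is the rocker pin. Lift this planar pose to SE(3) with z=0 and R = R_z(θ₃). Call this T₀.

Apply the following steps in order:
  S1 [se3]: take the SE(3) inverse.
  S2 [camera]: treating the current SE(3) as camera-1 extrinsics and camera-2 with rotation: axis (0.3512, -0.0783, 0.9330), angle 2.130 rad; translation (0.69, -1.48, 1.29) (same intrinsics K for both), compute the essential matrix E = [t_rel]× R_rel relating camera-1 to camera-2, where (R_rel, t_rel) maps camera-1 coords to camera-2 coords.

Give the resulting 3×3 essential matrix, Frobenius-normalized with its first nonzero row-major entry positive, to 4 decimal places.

matrix = [0.4266 -0.5367 0.1380; 0.3470 0.2809 -0.3177; 0.3710 0.1293 -0.2372]

source (fourbar_fk): coupler pose = R=[0.8211 -0.5708 0.0000; 0.5708 0.8211 0.0000; 0.0000 0.0000 1.0000], t=(0.6336, 0.9955, 0.0000)
after S1 (invert_se3): R=[0.8211 0.5708 0.0000; -0.5708 0.8211 0.0000; 0.0000 0.0000 1.0000], t=(-1.0884, -0.4558, 0.0000)
after S2 (essential): [0.4266 -0.5367 0.1380; 0.3470 0.2809 -0.3177; 0.3710 0.1293 -0.2372]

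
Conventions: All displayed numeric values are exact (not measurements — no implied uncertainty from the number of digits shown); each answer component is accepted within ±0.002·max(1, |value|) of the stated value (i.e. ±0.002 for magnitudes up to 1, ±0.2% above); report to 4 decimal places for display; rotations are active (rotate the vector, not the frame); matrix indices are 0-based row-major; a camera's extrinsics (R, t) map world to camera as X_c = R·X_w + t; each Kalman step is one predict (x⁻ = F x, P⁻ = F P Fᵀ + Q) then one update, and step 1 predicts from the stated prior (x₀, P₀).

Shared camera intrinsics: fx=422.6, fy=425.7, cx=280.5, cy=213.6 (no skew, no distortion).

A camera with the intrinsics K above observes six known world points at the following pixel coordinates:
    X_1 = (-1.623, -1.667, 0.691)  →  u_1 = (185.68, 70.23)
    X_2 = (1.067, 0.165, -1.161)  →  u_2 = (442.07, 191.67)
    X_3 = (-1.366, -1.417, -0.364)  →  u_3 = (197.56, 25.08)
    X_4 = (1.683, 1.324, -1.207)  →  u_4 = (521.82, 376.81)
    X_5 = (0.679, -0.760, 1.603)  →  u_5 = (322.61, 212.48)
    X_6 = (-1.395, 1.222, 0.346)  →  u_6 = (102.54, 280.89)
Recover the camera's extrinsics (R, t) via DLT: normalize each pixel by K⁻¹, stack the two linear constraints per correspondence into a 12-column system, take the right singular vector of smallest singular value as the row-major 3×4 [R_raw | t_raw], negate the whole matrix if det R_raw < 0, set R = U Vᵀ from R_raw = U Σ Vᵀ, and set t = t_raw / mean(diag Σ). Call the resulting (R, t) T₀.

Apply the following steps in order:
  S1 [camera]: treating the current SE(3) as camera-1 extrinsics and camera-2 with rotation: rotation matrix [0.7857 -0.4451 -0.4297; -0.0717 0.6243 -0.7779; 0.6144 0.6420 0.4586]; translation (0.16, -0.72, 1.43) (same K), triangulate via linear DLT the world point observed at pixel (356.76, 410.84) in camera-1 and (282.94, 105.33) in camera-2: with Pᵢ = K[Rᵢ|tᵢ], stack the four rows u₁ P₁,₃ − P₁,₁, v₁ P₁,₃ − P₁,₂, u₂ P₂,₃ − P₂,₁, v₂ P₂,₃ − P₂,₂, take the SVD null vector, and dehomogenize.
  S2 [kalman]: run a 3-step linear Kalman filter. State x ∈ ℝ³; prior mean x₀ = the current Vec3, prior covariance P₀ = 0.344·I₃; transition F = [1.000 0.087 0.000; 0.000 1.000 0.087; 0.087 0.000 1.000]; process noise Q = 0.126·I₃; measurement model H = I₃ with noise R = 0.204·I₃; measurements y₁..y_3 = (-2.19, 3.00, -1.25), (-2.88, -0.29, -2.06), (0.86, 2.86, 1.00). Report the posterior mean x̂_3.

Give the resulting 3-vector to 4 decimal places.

result = (-0.3684, 1.9627, -0.1305)

source (pnp_recover): camera pose = R=[0.9548 -0.2466 -0.1661; 0.2931 0.8744 0.3866; 0.0499 -0.4178 0.9072], t=(0.0300, -0.1700, 4.2102)
after S1 (triangulate): (1.6255, 1.6253, 1.6049)
after S2 (kf_track): (-0.3684, 1.9627, -0.1305)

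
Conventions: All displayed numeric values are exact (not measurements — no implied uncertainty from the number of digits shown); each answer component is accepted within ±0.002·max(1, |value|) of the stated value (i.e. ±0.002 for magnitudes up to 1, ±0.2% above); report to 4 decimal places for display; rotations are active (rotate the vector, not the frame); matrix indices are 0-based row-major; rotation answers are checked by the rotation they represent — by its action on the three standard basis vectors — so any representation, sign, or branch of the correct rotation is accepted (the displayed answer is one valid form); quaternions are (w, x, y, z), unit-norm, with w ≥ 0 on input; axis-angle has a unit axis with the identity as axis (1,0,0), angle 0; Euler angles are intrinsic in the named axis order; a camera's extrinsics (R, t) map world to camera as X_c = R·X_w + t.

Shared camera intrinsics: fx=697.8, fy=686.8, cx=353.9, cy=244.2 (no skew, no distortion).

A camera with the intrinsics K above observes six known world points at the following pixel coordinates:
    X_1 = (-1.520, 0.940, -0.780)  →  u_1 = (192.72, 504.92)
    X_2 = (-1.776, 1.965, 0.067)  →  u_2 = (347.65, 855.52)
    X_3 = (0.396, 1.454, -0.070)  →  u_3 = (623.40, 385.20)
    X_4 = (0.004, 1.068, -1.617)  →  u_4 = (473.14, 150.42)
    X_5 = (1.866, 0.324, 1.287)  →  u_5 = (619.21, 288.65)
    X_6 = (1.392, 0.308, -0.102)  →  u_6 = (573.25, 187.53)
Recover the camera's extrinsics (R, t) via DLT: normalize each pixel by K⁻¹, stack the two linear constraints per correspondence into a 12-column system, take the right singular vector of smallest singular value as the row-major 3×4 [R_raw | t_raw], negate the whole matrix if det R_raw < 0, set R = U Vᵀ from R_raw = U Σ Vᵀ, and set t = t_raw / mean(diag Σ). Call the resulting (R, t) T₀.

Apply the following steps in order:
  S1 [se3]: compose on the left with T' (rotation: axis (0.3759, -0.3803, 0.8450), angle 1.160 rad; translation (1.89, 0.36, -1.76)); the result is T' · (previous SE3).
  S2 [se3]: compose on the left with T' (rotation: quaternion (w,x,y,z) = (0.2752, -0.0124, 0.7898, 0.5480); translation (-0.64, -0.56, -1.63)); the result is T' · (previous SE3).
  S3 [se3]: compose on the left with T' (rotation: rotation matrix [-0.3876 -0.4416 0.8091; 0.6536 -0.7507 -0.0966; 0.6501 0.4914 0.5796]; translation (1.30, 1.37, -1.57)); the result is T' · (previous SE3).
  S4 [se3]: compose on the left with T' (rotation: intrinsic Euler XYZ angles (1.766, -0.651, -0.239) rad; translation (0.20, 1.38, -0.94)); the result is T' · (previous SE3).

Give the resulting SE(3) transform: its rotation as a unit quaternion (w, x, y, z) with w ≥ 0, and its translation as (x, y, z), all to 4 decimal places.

source (pnp_recover): camera pose = R=[0.7740 0.5886 0.2333; -0.5497 0.4417 0.7091; 0.3143 -0.6771 0.6654], t=(0.1800, 0.3300, 4.3399)
after S1 (compose_se3): R=[0.7982 0.0118 -0.6023; 0.0969 0.9843 0.1478; 0.5945 -0.1763 0.7845], t=(1.0080, -1.6890, 1.9817)
after S2 (compose_se3): R=[-0.4578 -0.4004 0.7938; 0.7825 0.2423 0.5735; -0.4220 0.8837 0.2024], t=(-0.1180, 0.7793, -4.0237)
after S3 (compose_se3): R=[-0.5096 0.7633 -0.3972; -0.8458 -0.5290 0.0687; -0.1577 0.3709 0.9152], t=(-2.2542, 1.0966, -3.5959)
after S4 (compose_se3): R=[-0.4576 0.2655 -0.8486; 0.6724 -0.5211 -0.5256; -0.5818 -0.8111 0.0599], t=(0.8434, 5.0236, 1.4105)

rotation (quat) = (0.1425, -0.5009, -0.4681, 0.7139), translation = (0.8434, 5.0236, 1.4105)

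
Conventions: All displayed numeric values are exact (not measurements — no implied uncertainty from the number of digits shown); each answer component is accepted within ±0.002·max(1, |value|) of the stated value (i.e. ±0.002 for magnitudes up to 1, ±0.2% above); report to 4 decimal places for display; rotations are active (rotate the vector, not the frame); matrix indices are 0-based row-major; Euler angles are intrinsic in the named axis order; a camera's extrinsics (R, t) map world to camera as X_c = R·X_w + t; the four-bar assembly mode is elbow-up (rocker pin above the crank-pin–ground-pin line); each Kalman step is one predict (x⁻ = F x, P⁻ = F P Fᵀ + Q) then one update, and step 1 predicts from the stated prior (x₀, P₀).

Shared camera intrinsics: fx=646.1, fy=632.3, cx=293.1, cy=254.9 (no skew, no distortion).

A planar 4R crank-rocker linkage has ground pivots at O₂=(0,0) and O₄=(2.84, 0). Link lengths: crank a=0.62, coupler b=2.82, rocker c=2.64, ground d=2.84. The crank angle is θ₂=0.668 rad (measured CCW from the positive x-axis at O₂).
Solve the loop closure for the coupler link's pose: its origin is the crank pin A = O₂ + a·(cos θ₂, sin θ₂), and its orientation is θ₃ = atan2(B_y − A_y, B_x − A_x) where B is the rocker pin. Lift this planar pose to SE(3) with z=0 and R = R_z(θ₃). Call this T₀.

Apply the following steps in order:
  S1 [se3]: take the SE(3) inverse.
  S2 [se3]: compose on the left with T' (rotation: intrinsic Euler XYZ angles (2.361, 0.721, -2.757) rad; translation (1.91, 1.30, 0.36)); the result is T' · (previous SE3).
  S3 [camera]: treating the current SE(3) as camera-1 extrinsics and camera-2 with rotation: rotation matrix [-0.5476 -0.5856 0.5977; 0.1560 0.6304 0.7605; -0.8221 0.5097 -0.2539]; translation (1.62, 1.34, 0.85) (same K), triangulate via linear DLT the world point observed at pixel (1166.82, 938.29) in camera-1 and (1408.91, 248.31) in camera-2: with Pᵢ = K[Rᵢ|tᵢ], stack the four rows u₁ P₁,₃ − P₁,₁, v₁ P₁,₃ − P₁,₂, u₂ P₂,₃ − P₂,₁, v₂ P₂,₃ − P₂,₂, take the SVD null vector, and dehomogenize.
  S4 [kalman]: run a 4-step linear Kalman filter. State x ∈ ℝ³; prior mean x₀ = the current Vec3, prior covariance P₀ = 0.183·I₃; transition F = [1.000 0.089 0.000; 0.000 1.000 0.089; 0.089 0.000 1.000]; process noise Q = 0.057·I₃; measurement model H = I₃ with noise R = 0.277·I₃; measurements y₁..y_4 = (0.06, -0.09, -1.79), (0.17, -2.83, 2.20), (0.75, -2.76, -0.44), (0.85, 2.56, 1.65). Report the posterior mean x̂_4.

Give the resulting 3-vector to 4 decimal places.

source (fourbar_fk): coupler pose = R=[0.6292 -0.7772 0.0000; 0.7772 0.6292 0.0000; 0.0000 0.0000 1.0000], t=(0.4867, 0.3840, 0.0000)
after S1 (invert_se3): R=[0.6292 0.7772 0.0000; -0.7772 0.6292 -0.0000; 0.0000 0.0000 1.0000], t=(-0.6048, 0.1366, 0.0000)
after S2 (compose_se3): R=[-0.6572 -0.3638 0.6601; -0.7505 0.3966 -0.5286; -0.0695 -0.8428 -0.5337], t=(2.3696, 1.5130, 0.7175)
after S3 (triangulate): (-0.8307, -0.9633, -0.8103)
after S4 (kf_track): (0.3649, -0.2249, 0.6457)

result = (0.3649, -0.2249, 0.6457)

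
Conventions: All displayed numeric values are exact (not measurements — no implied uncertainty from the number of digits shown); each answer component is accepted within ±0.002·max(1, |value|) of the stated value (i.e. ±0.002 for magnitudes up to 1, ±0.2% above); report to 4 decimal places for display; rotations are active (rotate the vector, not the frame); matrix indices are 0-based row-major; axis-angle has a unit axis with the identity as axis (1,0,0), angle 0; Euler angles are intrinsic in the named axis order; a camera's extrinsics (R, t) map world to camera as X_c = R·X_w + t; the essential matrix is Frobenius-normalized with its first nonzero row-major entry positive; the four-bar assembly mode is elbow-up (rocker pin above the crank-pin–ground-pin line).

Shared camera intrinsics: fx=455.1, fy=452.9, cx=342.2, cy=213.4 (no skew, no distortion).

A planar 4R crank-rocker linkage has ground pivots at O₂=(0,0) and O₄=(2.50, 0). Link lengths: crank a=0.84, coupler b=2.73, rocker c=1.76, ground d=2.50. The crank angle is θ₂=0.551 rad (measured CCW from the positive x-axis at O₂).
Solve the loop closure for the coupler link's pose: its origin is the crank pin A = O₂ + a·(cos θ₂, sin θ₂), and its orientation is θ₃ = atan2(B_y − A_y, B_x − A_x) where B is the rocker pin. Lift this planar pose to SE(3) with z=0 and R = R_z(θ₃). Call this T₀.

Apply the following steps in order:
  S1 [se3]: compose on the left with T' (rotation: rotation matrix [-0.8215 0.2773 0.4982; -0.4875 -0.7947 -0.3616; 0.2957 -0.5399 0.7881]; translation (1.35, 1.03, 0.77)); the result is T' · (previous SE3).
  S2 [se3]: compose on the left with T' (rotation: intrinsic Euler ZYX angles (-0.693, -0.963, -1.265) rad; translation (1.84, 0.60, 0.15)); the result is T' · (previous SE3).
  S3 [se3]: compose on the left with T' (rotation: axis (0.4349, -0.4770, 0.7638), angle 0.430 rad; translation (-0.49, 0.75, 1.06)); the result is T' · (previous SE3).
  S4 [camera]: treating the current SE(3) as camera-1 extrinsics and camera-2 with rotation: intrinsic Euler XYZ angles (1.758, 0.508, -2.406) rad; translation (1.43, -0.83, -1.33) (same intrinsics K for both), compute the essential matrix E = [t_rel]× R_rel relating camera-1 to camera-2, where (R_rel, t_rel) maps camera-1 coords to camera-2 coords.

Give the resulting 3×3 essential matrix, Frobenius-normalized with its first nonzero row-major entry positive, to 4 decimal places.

source (fourbar_fk): coupler pose = R=[0.9007 -0.4343 0.0000; 0.4343 0.9007 0.0000; 0.0000 0.0000 1.0000], t=(0.7157, 0.4398, 0.0000)
after S1 (compose_se3): R=[-0.6195 0.6066 0.4982; -0.7843 -0.5041 -0.3616; 0.0318 -0.6148 0.7881], t=(0.8840, 0.3316, 0.7442)
after S2 (compose_se3): R=[-0.8821 -0.3917 0.2618; 0.4650 -0.6340 0.6179; -0.0760 0.6668 0.7414], t=(2.8037, 0.8519, 0.8230)
after S3 (compose_se3): R=[-0.9610 -0.2613 -0.0909; 0.1844 -0.8497 0.4939; -0.2063 0.4578 0.8648], t=(1.6806, 2.2053, 2.6203)
after S4 (essential): [0.4617 -0.3407 -0.3948; -0.1324 0.2565 -0.5015; -0.1945 0.2577 -0.2753]

matrix = [0.4617 -0.3407 -0.3948; -0.1324 0.2565 -0.5015; -0.1945 0.2577 -0.2753]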